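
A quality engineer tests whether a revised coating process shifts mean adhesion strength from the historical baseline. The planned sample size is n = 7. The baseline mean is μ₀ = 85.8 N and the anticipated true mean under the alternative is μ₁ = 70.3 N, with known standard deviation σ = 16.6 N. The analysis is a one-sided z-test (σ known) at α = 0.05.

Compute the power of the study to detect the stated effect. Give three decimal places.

Power ≈ 0.795

Standardized effect: d = |μ₁ − μ₀| / σ = |70.3 − 85.8| / 16.6 = 0.9337
Noncentrality parameter: δ = d·√n = 0.9337 × √7 = 2.4704
Critical value for a one-sided test at α = 0.05: z_α = 1.645.
Power = P(Z > 1.645 − δ) = Φ(0.826) = 0.7955.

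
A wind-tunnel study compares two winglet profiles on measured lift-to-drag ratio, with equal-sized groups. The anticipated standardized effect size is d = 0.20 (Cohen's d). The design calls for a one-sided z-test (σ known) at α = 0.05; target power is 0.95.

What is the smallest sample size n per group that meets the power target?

Set Φ(δ − 1.645) = 0.95; then δ − 1.645 = Φ⁻¹(0.95) = 1.645, giving δ = 3.290.
δ = d·√(n/2) ⇒ n = 2(δ/d)² = 2 × (3.290 / 0.20)² = 541.11.
Round up to the next whole unit.

n = 542 per group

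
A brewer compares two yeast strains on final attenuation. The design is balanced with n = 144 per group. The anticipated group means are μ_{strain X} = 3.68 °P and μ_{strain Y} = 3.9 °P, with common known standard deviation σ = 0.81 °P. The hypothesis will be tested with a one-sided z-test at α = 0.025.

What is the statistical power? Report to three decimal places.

Standardized effect: d = |μ_{strain X} − μ_{strain Y}| / σ = |3.68 − 3.9| / 0.81 = 0.2716
Noncentrality parameter: δ = d·√(n/2) = 0.2716 × √(144/2) = 2.3046
Critical value for a one-sided test at α = 0.025: z_α = 1.960.
Power = P(Z > 1.960 − δ) = Φ(0.345) = 0.6348.

Power ≈ 0.635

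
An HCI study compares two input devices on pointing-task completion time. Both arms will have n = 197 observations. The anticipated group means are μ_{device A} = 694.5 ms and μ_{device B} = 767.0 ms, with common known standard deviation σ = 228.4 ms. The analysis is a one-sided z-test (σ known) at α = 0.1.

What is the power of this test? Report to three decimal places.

Power ≈ 0.969

Standardized effect: d = |μ_{device A} − μ_{device B}| / σ = |694.5 − 767.0| / 228.4 = 0.3174
Noncentrality parameter: δ = d·√(n/2) = 0.3174 × √(197/2) = 3.1504
Critical value for a one-sided test at α = 0.1: z_α = 1.282.
Power = P(Z > 1.282 − δ) = Φ(1.869) = 0.9692.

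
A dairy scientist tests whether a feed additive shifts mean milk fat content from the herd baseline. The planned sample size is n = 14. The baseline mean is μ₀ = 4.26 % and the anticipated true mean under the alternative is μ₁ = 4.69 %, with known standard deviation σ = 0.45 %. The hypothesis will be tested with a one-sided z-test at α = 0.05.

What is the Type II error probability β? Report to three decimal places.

Standardized effect: d = |μ₁ − μ₀| / σ = |4.69 − 4.26| / 0.45 = 0.9556
Noncentrality parameter: δ = d·√n = 0.9556 × √14 = 3.5754
One-sided α = 0.05 → critical value z_{0.05} = 1.645.
Power = P(Z > 1.645 − δ) = Φ(1.931) = 0.9732.
Type II error: β = 1 − power = 1 − 0.9732 = 0.0268.

β ≈ 0.027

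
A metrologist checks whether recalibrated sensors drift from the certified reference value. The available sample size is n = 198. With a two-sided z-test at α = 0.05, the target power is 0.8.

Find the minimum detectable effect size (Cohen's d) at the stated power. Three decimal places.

d ≈ 0.199

Need Φ(δ − 1.960) = 0.8, so δ = 1.960 + 0.842 = 2.802.
(Lower-tail contribution to power is negligible for δ > 0.)
δ = d·√n ⇒ d = δ/√n = 2.802/√198 = 0.1991.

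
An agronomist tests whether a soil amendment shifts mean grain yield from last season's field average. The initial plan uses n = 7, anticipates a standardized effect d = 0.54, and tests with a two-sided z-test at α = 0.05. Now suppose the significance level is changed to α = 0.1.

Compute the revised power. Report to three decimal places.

δ = d·√n = 0.54 × √7 = 1.4287 (unchanged). New critical value: z_{0.05} = 1.645.
Revised power = Φ(δ − 1.645) + Φ(−δ − 1.645) = Φ(-0.216) + Φ(-3.074) = 0.4144 + 0.0011 = 0.4155.

Power ≈ 0.415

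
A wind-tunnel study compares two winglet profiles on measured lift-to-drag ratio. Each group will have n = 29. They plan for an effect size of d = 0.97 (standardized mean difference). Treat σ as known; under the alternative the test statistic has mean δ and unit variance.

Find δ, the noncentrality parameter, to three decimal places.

The noncentrality parameter scales effect size by the design's sample-size factor: δ = d·√(n/2) = 0.97 × √(29/2) = 3.6936

δ ≈ 3.694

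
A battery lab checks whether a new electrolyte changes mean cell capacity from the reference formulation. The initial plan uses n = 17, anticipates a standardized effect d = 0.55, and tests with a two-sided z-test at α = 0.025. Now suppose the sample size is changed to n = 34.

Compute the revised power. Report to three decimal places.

With n = 34: δ = d·√n = 0.55 × √34 = 3.2070. Critical value z_{0.0125} = 2.241.
Revised power = Φ(δ − 2.241) + Φ(−δ − 2.241) = Φ(0.966) + Φ(-5.448) = 0.8329 + 0.0000 = 0.8329.

Power ≈ 0.833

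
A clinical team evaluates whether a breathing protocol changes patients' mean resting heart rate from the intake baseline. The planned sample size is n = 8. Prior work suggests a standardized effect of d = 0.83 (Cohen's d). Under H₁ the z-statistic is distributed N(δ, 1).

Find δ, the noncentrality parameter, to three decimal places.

δ ≈ 2.348

The noncentrality parameter scales effect size by the design's sample-size factor: δ = d·√n = 0.83 × √8 = 2.3476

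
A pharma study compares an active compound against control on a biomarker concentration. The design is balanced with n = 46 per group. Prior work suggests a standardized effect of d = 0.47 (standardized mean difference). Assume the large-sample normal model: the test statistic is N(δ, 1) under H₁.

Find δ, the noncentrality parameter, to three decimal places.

δ ≈ 2.254

The noncentrality parameter scales effect size by the design's sample-size factor: δ = d·√(n/2) = 0.47 × √(46/2) = 2.2540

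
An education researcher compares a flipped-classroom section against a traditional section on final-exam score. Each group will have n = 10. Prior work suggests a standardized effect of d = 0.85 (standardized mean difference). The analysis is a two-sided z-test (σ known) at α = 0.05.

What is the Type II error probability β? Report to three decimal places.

Noncentrality parameter: δ = d·√(n/2) = 0.85 × √(10/2) = 1.9007
Critical value for a two-sided test at α = 0.05: z_{α/2} = 1.960.
Power = Φ(δ − 1.960) + Φ(−δ − 1.960) = Φ(-0.059) + Φ(-3.861) = 0.4764 + 0.0001 = 0.4764.
Type II error: β = 1 − power = 1 − 0.4764 = 0.5236.

β ≈ 0.524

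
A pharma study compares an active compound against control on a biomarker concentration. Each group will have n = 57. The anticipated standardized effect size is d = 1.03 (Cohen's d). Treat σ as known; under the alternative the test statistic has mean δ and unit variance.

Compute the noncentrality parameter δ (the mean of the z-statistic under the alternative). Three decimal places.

δ ≈ 5.499

δ = d·√(n/2) = 1.03 × √(57/2) = 5.4987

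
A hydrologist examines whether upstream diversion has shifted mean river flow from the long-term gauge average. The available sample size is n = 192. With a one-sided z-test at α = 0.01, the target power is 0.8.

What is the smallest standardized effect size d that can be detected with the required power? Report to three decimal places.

Need Φ(δ − 2.326) = 0.8, so δ = 2.326 + 0.842 = 3.168.
δ = d·√n ⇒ d = δ/√n = 3.168/√192 = 0.2286.

d ≈ 0.229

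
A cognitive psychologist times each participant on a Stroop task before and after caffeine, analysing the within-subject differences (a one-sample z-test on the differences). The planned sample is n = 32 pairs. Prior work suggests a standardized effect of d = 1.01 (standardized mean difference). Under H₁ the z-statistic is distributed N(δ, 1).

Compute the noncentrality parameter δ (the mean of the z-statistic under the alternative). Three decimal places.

δ ≈ 5.713

δ = d·√n = 1.01 × √32 = 5.7134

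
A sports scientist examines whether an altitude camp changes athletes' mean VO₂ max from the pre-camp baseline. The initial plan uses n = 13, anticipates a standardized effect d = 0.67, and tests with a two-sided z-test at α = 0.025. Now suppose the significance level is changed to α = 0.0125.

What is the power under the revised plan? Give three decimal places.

δ = d·√n = 0.67 × √13 = 2.4157 (unchanged). New critical value: z_{0.0063} = 2.498.
Revised power = Φ(δ − 2.498) + Φ(−δ − 2.498) = Φ(-0.082) + Φ(-4.913) = 0.4673 + 0.0000 = 0.4673.

Power ≈ 0.467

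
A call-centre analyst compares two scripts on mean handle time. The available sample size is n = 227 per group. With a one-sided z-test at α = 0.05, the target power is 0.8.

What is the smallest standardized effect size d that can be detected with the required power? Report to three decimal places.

Required noncentrality: δ = z_{0.05} + z_{0.20} = 1.645 + 0.842 = 2.486.
δ = d·√(n/2) ⇒ d = δ/√(n/2) = 2.486/√(227/2) = 0.2334.

d ≈ 0.233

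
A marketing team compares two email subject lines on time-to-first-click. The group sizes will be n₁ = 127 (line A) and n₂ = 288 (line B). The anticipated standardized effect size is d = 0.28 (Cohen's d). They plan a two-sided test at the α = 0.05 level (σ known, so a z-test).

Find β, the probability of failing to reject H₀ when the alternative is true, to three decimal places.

β ≈ 0.252

Noncentrality parameter: δ = d / √(1/n₁ + 1/n₂) = 0.28 / √(1/127 + 1/288) = 2.6286
Two-sided α = 0.05 → critical value z_{0.025} = 1.960.
Power = Φ(δ − 1.960) + Φ(−δ − 1.960) = Φ(0.669) + Φ(-4.589) = 0.7482 + 0.0000 = 0.7482.
Type II error: β = 1 − power = 1 − 0.7482 = 0.2518.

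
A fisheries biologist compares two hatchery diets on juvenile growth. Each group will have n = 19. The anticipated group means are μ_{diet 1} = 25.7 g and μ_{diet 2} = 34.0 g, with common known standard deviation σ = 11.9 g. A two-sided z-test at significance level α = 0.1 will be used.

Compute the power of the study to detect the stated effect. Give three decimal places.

Power ≈ 0.693

Standardized effect: d = |μ_{diet 1} − μ_{diet 2}| / σ = |25.7 − 34.0| / 11.9 = 0.6975
Noncentrality parameter: δ = d·√(n/2) = 0.6975 × √(19/2) = 2.1498
Two-sided α = 0.1 → critical value z_{0.05} = 1.645.
Power = Φ(δ − 1.645) + Φ(−δ − 1.645) = Φ(0.505) + Φ(-3.795) = 0.6932 + 0.0001 = 0.6933.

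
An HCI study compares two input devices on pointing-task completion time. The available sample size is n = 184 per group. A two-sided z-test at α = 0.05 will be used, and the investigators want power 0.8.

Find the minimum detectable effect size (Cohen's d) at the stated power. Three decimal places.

d ≈ 0.292

Required noncentrality: δ = z_{0.025} + z_{0.20} = 1.960 + 0.842 = 2.802.
(Lower-tail contribution to power is negligible for δ > 0.)
δ = d·√(n/2) ⇒ d = δ/√(n/2) = 2.802/√(184/2) = 0.2921.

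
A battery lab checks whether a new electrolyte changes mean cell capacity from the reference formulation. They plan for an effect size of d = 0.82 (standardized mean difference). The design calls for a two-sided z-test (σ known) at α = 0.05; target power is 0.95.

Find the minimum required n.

n = 20

Set Φ(δ − 1.960) = 0.95; then δ − 1.960 = Φ⁻¹(0.95) = 1.645, giving δ = 3.605.
(The Φ(−δ − z_{α/2}) term is vanishingly small for δ > 0 and is dropped in the standard sample-size formula.)
δ = d·√n ⇒ n = (δ/d)² = (3.605 / 0.82)² = 19.33.
Rounding up, n = 20.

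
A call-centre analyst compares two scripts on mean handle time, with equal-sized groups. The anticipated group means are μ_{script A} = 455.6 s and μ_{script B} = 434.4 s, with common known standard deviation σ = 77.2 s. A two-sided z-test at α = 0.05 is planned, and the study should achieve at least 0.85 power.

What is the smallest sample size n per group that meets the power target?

Standardized effect: d = |μ_{script A} − μ_{script B}| / σ = |455.6 − 434.4| / 77.2 = 0.2746
Set Φ(δ − 1.960) = 0.85; then δ − 1.960 = Φ⁻¹(0.85) = 1.036, giving δ = 2.996.
(For δ > 0 the lower-tail rejection region contributes negligibly to power, so the one-term inversion is standard.)
δ = d·√(n/2) ⇒ n = 2(δ/d)² = 2 × (2.996 / 0.2746)² = 238.12.
Round up to the next whole unit.

n = 239 per group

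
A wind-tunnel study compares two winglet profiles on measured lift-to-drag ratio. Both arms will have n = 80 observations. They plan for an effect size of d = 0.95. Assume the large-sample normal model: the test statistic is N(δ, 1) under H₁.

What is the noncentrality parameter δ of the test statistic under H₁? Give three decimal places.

δ ≈ 6.008

δ = d·√(n/2) = 0.95 × √(80/2) = 6.0083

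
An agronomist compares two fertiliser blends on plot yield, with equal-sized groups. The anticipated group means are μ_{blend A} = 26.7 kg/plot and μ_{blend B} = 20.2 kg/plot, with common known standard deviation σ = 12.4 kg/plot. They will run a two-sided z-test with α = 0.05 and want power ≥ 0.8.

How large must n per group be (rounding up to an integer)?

Standardized effect: d = |μ_{blend A} − μ_{blend B}| / σ = |26.7 − 20.2| / 12.4 = 0.5242
For power 0.8 need Φ(δ − z_{0.025}) = 0.8, so δ = z_{0.025} + z_{0.20} = 1.960 + 0.842 = 2.802.
(For δ > 0 the lower-tail rejection region contributes negligibly to power, so the one-term inversion is standard.)
δ = d·√(n/2) ⇒ n = 2(δ/d)² = 2 × (2.802 / 0.5242)² = 57.13.
Rounding up, n = 58 per group.

n = 58 per group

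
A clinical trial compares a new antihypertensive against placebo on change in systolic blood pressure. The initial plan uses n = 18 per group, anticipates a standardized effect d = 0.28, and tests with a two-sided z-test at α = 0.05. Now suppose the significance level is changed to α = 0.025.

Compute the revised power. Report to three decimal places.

δ = d·√(n/2) = 0.28 × √(18/2) = 0.8400 (unchanged). New critical value: z_{0.0125} = 2.241.
Revised power = Φ(δ − 2.241) + Φ(−δ − 2.241) = Φ(-1.401) + Φ(-3.081) = 0.0805 + 0.0010 = 0.0816.

Power ≈ 0.082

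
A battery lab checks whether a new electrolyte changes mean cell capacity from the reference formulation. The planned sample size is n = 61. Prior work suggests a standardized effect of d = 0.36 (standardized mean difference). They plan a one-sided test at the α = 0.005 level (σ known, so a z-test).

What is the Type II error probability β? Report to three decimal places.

β ≈ 0.407

Noncentrality parameter: δ = d·√n = 0.36 × √61 = 2.8117
Critical value for a one-sided test at α = 0.005: z_α = 2.576.
Power = P(Z > 2.576 − δ) = Φ(0.236) = 0.5932.
Type II error: β = 1 − power = 1 − 0.5932 = 0.4068.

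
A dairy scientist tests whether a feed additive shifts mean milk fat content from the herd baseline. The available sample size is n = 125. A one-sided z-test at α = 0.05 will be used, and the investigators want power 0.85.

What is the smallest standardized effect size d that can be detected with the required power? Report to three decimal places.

Need Φ(δ − 1.645) = 0.85, so δ = 1.645 + 1.036 = 2.681.
δ = d·√n ⇒ d = δ/√n = 2.681/√125 = 0.2398.

d ≈ 0.240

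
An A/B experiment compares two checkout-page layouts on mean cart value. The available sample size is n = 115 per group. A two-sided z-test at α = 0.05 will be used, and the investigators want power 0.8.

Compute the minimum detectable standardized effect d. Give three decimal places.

Need Φ(δ − 1.960) = 0.8, so δ = 1.960 + 0.842 = 2.802.
(Lower-tail contribution to power is negligible for δ > 0.)
δ = d·√(n/2) ⇒ d = δ/√(n/2) = 2.802/√(115/2) = 0.3695.

d ≈ 0.369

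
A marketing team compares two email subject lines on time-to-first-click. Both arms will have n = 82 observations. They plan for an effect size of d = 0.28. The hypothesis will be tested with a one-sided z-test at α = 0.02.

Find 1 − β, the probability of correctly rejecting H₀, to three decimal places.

Power ≈ 0.397

Noncentrality parameter: δ = d·√(n/2) = 0.28 × √(82/2) = 1.7929
One-sided α = 0.02 → critical value z_{0.02} = 2.054.
Power = Φ(δ − 2.054) = Φ(-0.261) = 0.3971.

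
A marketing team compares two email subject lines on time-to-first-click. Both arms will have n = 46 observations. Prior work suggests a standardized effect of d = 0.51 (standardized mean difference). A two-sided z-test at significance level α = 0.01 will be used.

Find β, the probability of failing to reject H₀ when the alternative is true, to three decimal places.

Noncentrality parameter: δ = d·√(n/2) = 0.51 × √(46/2) = 2.4459
Two-sided α = 0.01 → critical value z_{0.005} = 2.576.
Power = Φ(δ − 2.576) + Φ(−δ − 2.576) = Φ(-0.130) + Φ(-5.022) = 0.4483 + 0.0000 = 0.4483.
Type II error: β = 1 − power = 1 − 0.4483 = 0.5517.

β ≈ 0.552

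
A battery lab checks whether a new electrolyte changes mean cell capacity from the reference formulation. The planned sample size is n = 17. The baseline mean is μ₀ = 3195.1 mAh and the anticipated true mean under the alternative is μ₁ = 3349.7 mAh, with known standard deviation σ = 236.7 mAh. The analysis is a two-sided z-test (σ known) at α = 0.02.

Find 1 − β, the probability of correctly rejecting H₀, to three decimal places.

Power ≈ 0.643

Standardized effect: d = |μ₁ − μ₀| / σ = |3349.7 − 3195.1| / 236.7 = 0.6531
Noncentrality parameter: δ = d·√n = 0.6531 × √17 = 2.6930
Critical value for a two-sided test at α = 0.02: z_{α/2} = 2.326.
Power = Φ(δ − 2.326) + Φ(−δ − 2.326) = Φ(0.367) + Φ(-5.019) = 0.6431 + 0.0000 = 0.6431.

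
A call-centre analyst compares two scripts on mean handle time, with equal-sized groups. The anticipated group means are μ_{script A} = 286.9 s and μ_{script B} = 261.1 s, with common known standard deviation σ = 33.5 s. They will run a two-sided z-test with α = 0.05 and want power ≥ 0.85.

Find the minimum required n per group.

Standardized effect: d = |μ_{script A} − μ_{script B}| / σ = |286.9 − 261.1| / 33.5 = 0.7701
For power 0.85 need Φ(δ − z_{0.025}) = 0.85, so δ = z_{0.025} + z_{0.15} = 1.960 + 1.036 = 2.996.
(Ignoring the negligible lower-tail rejection probability gives the usual closed-form inversion.)
δ = d·√(n/2) ⇒ n = 2(δ/d)² = 2 × (2.996 / 0.7701)² = 30.27.
Round up to the next whole unit.

n = 31 per group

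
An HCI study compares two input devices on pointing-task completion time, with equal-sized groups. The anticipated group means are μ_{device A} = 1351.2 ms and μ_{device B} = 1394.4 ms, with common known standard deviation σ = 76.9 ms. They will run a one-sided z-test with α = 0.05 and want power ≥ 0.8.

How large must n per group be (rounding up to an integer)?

Standardized effect: d = |μ_{device A} − μ_{device B}| / σ = |1351.2 − 1394.4| / 76.9 = 0.5618
Set Φ(δ − 1.645) = 0.8; then δ − 1.645 = Φ⁻¹(0.8) = 0.842, giving δ = 2.486.
δ = d·√(n/2) ⇒ n = 2(δ/d)² = 2 × (2.486 / 0.5618)² = 39.18.
Round up to the next whole unit.

n = 40 per group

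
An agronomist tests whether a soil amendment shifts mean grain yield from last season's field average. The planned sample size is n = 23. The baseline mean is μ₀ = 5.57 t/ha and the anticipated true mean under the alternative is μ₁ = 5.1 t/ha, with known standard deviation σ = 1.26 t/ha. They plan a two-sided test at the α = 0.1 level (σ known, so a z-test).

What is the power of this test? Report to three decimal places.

Power ≈ 0.558

Standardized effect: d = |μ₁ − μ₀| / σ = |5.1 − 5.57| / 1.26 = 0.3730
Noncentrality parameter: δ = d·√n = 0.3730 × √23 = 1.7889
Two-sided α = 0.1 → critical value z_{0.05} = 1.645.
Power = Φ(δ − 1.645) + Φ(−δ − 1.645) = Φ(0.144) + Φ(-3.434) = 0.5573 + 0.0003 = 0.5576.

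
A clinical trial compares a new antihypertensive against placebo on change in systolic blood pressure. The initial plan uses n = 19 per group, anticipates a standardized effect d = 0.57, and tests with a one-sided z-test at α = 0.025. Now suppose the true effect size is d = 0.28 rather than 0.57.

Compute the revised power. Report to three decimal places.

With d = 0.28: δ = d·√(n/2) = 0.28 × √(19/2) = 0.8630. Critical value z_{0.025} = 1.960.
Revised power = Φ(δ − 1.960) = Φ(-1.097) = 0.1363.

Power ≈ 0.136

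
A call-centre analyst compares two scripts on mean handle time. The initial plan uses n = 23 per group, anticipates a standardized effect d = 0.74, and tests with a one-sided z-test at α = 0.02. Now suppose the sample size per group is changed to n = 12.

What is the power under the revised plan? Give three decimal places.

Power ≈ 0.405

With n = 12 per group: δ = d·√(n/2) = 0.74 × √(12/2) = 1.8126. Critical value z_{0.02} = 2.054.
Revised power = Φ(δ − 2.054) = Φ(-0.241) = 0.4047.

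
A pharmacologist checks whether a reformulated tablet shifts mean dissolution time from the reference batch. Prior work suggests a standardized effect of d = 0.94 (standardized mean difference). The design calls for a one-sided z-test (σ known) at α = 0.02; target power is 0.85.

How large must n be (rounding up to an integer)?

Set Φ(δ − 2.054) = 0.85; then δ − 2.054 = Φ⁻¹(0.85) = 1.036, giving δ = 3.090.
δ = d·√n ⇒ n = (δ/d)² = (3.090 / 0.94)² = 10.81.
Round up to the next whole unit.

n = 11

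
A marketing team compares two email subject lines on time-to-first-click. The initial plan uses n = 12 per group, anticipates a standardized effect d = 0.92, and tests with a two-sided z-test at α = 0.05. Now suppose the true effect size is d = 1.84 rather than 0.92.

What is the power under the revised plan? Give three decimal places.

Power ≈ 0.995

With d = 1.84: δ = d·√(n/2) = 1.84 × √(12/2) = 4.5071. Critical value z_{0.025} = 1.960.
Revised power = Φ(δ − 1.960) + Φ(−δ − 1.960) = Φ(2.547) + Φ(-6.467) = 0.9946 + 0.0000 = 0.9946.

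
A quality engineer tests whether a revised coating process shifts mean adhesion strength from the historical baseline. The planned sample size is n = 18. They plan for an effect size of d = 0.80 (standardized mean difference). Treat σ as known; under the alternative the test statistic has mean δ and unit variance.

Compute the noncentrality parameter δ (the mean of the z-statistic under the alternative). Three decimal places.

δ ≈ 3.394

δ = d·√n = 0.80 × √18 = 3.3941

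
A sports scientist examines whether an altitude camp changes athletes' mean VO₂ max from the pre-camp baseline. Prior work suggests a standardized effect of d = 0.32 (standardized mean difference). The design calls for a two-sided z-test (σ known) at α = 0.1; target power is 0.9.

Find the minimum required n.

For power 0.9 need Φ(δ − z_{0.05}) = 0.9, so δ = z_{0.05} + z_{0.10} = 1.645 + 1.282 = 2.926.
(Ignoring the negligible lower-tail rejection probability gives the usual closed-form inversion.)
δ = d·√n ⇒ n = (δ/d)² = (2.926 / 0.32)² = 83.63.
Rounding up, n = 84.

n = 84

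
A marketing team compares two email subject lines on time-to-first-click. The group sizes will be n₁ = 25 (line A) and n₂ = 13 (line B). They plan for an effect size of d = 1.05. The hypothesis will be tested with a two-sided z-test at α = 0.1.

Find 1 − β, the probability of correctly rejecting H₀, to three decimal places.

Noncentrality parameter: δ = d / √(1/n₁ + 1/n₂) = 1.05 / √(1/25 + 1/13) = 3.0707
Two-sided α = 0.1 → critical value z_{0.05} = 1.645.
Power = Φ(δ − 1.645) + Φ(−δ − 1.645) = Φ(1.426) + Φ(-4.716) = 0.9230 + 0.0000 = 0.9230.

Power ≈ 0.923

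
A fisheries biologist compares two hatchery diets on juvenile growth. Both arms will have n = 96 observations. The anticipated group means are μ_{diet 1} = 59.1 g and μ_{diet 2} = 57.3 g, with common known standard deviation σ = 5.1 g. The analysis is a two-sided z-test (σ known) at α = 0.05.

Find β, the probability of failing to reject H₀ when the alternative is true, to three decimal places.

β ≈ 0.314

Standardized effect: d = |μ_{diet 1} − μ_{diet 2}| / σ = |59.1 − 57.3| / 5.1 = 0.3529
Noncentrality parameter: δ = d·√(n/2) = 0.3529 × √(96/2) = 2.4452
Two-sided α = 0.05 → critical value z_{0.025} = 1.960.
Power = Φ(δ − 1.960) + Φ(−δ − 1.960) = Φ(0.485) + Φ(-4.405) = 0.6863 + 0.0000 = 0.6863.
Type II error: β = 1 − power = 1 − 0.6863 = 0.3137.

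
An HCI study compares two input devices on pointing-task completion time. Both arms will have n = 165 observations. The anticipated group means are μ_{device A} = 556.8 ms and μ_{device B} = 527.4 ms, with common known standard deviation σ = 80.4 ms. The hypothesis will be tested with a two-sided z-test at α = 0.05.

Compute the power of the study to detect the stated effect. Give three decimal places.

Power ≈ 0.913

Standardized effect: d = |μ_{device A} − μ_{device B}| / σ = |556.8 − 527.4| / 80.4 = 0.3657
Noncentrality parameter: δ = d·√(n/2) = 0.3657 × √(165/2) = 3.3214
Two-sided α = 0.05 → critical value z_{0.025} = 1.960.
Power = Φ(δ − 1.960) + Φ(−δ − 1.960) = Φ(1.361) + Φ(-5.281) = 0.9133 + 0.0000 = 0.9133.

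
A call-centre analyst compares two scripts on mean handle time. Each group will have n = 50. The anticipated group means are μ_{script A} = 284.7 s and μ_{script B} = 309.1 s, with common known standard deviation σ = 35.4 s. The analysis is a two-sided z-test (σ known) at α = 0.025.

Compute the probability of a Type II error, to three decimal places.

β ≈ 0.114

Standardized effect: d = |μ_{script A} − μ_{script B}| / σ = |284.7 − 309.1| / 35.4 = 0.6893
Noncentrality parameter: δ = d·√(n/2) = 0.6893 × √(50/2) = 3.4463
Critical value for a two-sided test at α = 0.025: z_{α/2} = 2.241.
Power = Φ(δ − 2.241) + Φ(−δ − 2.241) = Φ(1.205) + Φ(-5.688) = 0.8859 + 0.0000 = 0.8859.
Type II error: β = 1 − power = 1 − 0.8859 = 0.1141.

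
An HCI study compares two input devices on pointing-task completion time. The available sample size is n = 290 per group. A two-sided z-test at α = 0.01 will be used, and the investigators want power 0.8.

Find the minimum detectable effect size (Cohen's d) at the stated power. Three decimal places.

d ≈ 0.284

Need Φ(δ − 2.576) = 0.8, so δ = 2.576 + 0.842 = 3.417.
(Lower-tail contribution to power is negligible for δ > 0.)
δ = d·√(n/2) ⇒ d = δ/√(n/2) = 3.417/√(290/2) = 0.2838.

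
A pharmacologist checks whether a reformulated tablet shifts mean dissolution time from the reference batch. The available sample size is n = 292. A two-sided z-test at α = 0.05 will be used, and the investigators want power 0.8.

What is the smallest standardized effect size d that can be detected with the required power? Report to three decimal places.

Required noncentrality: δ = z_{0.025} + z_{0.20} = 1.960 + 0.842 = 2.802.
(Lower-tail contribution to power is negligible for δ > 0.)
δ = d·√n ⇒ d = δ/√n = 2.802/√292 = 0.1640.

d ≈ 0.164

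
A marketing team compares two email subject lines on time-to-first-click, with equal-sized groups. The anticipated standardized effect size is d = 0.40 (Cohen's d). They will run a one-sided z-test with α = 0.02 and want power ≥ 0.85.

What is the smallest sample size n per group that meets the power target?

n = 120 per group

Set Φ(δ − 2.054) = 0.85; then δ − 2.054 = Φ⁻¹(0.85) = 1.036, giving δ = 3.090.
δ = d·√(n/2) ⇒ n = 2(δ/d)² = 2 × (3.090 / 0.40)² = 119.37.
Rounding up, n = 120 per group.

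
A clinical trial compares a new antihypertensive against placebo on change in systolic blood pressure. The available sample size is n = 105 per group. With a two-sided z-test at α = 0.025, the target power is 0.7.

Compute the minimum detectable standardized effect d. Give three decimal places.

Need Φ(δ − 2.241) = 0.7, so δ = 2.241 + 0.524 = 2.766.
(The second rejection-region term Φ(−δ − z_{α/2}) is negligible and dropped.)
δ = d·√(n/2) ⇒ d = δ/√(n/2) = 2.766/√(105/2) = 0.3817.

d ≈ 0.382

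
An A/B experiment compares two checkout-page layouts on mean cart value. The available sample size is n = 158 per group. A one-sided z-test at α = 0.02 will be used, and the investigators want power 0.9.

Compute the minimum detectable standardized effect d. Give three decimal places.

Need Φ(δ − 2.054) = 0.9, so δ = 2.054 + 1.282 = 3.335.
δ = d·√(n/2) ⇒ d = δ/√(n/2) = 3.335/√(158/2) = 0.3753.

d ≈ 0.375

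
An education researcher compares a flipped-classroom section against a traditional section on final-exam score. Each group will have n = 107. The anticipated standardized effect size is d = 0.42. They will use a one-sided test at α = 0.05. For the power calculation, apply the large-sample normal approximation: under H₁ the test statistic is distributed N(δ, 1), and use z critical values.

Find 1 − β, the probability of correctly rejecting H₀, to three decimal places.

Power ≈ 0.923

Noncentrality parameter: δ = d·√(n/2) = 0.42 × √(107/2) = 3.0720
Critical value for a one-sided test at α = 0.05: z_α = 1.645.
Power = P(Z > 1.645 − δ) = Φ(1.427) = 0.9232.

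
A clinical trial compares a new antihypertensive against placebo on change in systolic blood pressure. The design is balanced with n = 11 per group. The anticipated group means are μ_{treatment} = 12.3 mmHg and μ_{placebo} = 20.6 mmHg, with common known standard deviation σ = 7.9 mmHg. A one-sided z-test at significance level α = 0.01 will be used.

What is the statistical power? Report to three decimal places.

Power ≈ 0.555

Standardized effect: d = |μ_{treatment} − μ_{placebo}| / σ = |12.3 − 20.6| / 7.9 = 1.0506
Noncentrality parameter: δ = d·√(n/2) = 1.0506 × √(11/2) = 2.4640
Critical value for a one-sided test at α = 0.01: z_α = 2.326.
Power = P(Z > 2.326 − δ) = Φ(0.138) = 0.5547.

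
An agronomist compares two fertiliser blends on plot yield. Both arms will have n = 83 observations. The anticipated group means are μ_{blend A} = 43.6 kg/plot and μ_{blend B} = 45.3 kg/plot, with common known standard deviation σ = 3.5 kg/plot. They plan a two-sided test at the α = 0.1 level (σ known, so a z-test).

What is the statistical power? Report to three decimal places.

Standardized effect: d = |μ_{blend A} − μ_{blend B}| / σ = |43.6 − 45.3| / 3.5 = 0.4857
Noncentrality parameter: δ = d·√(n/2) = 0.4857 × √(83/2) = 3.1290
Critical value for a two-sided test at α = 0.1: z_{α/2} = 1.645.
Power = Φ(δ − 1.645) + Φ(−δ − 1.645) = Φ(1.484) + Φ(-4.774) = 0.9311 + 0.0000 = 0.9311.

Power ≈ 0.931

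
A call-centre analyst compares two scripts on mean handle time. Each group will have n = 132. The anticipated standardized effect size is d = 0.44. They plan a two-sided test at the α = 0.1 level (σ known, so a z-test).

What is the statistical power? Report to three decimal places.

Power ≈ 0.973

Noncentrality parameter: δ = d·√(n/2) = 0.44 × √(132/2) = 3.5746
Two-sided α = 0.1 → critical value z_{0.05} = 1.645.
Power = Φ(δ − 1.645) + Φ(−δ − 1.645) = Φ(1.930) + Φ(-5.219) = 0.9732 + 0.0000 = 0.9732.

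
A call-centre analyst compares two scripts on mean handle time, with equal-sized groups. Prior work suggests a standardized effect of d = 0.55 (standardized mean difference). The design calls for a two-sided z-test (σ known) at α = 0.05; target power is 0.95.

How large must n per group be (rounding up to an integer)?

For power 0.95 need Φ(δ − z_{0.025}) = 0.95, so δ = z_{0.025} + z_{0.05} = 1.960 + 1.645 = 3.605.
(The Φ(−δ − z_{α/2}) term is vanishingly small for δ > 0 and is dropped in the standard sample-size formula.)
δ = d·√(n/2) ⇒ n = 2(δ/d)² = 2 × (3.605 / 0.55)² = 85.92.
Rounding up, n = 86 per group.

n = 86 per group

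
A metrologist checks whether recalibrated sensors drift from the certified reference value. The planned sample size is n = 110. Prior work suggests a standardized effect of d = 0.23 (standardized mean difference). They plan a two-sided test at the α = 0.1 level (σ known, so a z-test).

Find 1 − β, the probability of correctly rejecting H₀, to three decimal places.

Noncentrality parameter: δ = d·√n = 0.23 × √110 = 2.4123
Two-sided α = 0.1 → critical value z_{0.05} = 1.645.
Power = Φ(δ − 1.645) + Φ(−δ − 1.645) = Φ(0.767) + Φ(-4.057) = 0.7786 + 0.0000 = 0.7786.

Power ≈ 0.779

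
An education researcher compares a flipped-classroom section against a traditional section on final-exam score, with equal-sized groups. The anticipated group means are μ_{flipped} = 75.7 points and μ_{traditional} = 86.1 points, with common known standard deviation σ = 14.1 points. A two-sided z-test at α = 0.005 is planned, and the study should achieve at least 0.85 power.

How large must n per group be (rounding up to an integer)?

Standardized effect: d = |μ_{flipped} − μ_{traditional}| / σ = |75.7 − 86.1| / 14.1 = 0.7376
For power 0.85 need Φ(δ − z_{0.0025}) = 0.85, so δ = z_{0.0025} + z_{0.15} = 2.807 + 1.036 = 3.843.
(Ignoring the negligible lower-tail rejection probability gives the usual closed-form inversion.)
δ = d·√(n/2) ⇒ n = 2(δ/d)² = 2 × (3.843 / 0.7376)² = 54.31.
Round up to the next whole unit.

n = 55 per group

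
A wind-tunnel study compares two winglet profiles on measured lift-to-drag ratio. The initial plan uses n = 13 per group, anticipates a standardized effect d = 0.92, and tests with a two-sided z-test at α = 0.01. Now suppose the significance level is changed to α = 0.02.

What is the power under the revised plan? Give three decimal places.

δ = d·√(n/2) = 0.92 × √(13/2) = 2.3455 (unchanged). New critical value: z_{0.01} = 2.326.
Revised power = Φ(δ − 2.326) + Φ(−δ − 2.326) = Φ(0.019) + Φ(-4.672) = 0.5077 + 0.0000 = 0.5077.

Power ≈ 0.508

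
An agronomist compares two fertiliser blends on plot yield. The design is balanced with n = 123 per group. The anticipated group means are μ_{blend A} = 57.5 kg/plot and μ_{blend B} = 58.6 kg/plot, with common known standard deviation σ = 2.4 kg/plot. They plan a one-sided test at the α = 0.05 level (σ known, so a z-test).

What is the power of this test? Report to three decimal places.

Standardized effect: d = |μ_{blend A} − μ_{blend B}| / σ = |57.5 − 58.6| / 2.4 = 0.4583
Noncentrality parameter: δ = d·√(n/2) = 0.4583 × √(123/2) = 3.5943
One-sided α = 0.05 → critical value z_{0.05} = 1.645.
Power = Φ(δ − 1.645) = Φ(1.949) = 0.9744.

Power ≈ 0.974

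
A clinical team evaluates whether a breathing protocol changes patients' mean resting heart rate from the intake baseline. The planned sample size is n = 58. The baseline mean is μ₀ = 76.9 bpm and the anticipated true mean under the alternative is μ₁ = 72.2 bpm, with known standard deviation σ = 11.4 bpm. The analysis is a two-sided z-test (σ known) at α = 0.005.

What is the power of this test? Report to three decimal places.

Power ≈ 0.630

Standardized effect: d = |μ₁ − μ₀| / σ = |72.2 − 76.9| / 11.4 = 0.4123
Noncentrality parameter: λ = d·√n = 0.4123 × √58 = 3.1398
Critical value for a two-sided test at α = 0.005: z_{α/2} = 2.807.
Power = Φ(λ − 2.807) + Φ(−λ − 2.807) = Φ(0.333) + Φ(-5.947) = 0.6304 + 0.0000 = 0.6304.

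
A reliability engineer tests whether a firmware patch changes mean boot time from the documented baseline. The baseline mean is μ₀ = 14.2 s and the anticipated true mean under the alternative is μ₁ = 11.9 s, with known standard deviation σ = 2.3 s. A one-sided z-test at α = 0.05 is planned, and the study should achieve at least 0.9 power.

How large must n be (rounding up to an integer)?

n = 9

Standardized effect: d = |μ₁ − μ₀| / σ = |11.9 − 14.2| / 2.3 = 1.0000
For power 0.9 need Φ(δ − z_{0.05}) = 0.9, so δ = z_{0.05} + z_{0.10} = 1.645 + 1.282 = 2.926.
δ = d·√n ⇒ n = (δ/d)² = (2.926 / 1.0000)² = 8.56.
Round up to the next whole unit.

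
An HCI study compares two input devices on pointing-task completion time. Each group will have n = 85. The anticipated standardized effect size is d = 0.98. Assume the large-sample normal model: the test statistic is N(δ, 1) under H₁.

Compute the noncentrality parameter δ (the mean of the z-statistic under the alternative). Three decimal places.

δ = d·√(n/2) = 0.98 × √(85/2) = 6.3888

δ ≈ 6.389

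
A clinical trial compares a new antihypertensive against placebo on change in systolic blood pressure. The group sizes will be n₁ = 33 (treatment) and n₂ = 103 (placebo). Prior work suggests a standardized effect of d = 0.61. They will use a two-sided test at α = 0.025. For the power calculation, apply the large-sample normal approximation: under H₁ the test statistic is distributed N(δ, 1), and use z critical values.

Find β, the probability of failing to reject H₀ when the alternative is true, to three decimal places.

β ≈ 0.210

Noncentrality parameter: δ = d / √(1/n₁ + 1/n₂) = 0.61 / √(1/33 + 1/103) = 3.0496
Critical value for a two-sided test at α = 0.025: z_{α/2} = 2.241.
Power = Φ(δ − 2.241) + Φ(−δ − 2.241) = Φ(0.808) + Φ(-5.291) = 0.7905 + 0.0000 = 0.7905.
Type II error: β = 1 − power = 1 − 0.7905 = 0.2095.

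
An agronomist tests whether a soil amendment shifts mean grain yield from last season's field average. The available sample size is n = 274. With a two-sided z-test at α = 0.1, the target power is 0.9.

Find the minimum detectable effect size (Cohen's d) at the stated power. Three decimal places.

d ≈ 0.177

Required noncentrality: δ = z_{0.05} + z_{0.10} = 1.645 + 1.282 = 2.926.
(The second rejection-region term Φ(−δ − z_{α/2}) is negligible and dropped.)
δ = d·√n ⇒ d = δ/√n = 2.926/√274 = 0.1768.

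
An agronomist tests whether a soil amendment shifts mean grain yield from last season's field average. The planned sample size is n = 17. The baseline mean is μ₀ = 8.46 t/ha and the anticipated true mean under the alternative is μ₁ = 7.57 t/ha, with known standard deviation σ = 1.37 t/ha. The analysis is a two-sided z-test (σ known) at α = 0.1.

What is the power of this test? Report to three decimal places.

Standardized effect: d = |μ₁ − μ₀| / σ = |7.57 − 8.46| / 1.37 = 0.6496
Noncentrality parameter: λ = d·√n = 0.6496 × √17 = 2.6785
Critical value for a two-sided test at α = 0.1: z_{α/2} = 1.645.
Power = Φ(λ − 1.645) + Φ(−λ − 1.645) = Φ(1.034) + Φ(-4.323) = 0.8494 + 0.0000 = 0.8494.

Power ≈ 0.849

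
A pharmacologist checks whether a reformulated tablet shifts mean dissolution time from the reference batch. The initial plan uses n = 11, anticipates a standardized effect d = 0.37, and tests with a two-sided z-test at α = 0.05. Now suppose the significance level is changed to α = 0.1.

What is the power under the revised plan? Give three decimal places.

Power ≈ 0.340

δ = d·√n = 0.37 × √11 = 1.2272 (unchanged). New critical value: z_{0.05} = 1.645.
Revised power = Φ(δ − 1.645) + Φ(−δ − 1.645) = Φ(-0.418) + Φ(-2.872) = 0.3381 + 0.0020 = 0.3401.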